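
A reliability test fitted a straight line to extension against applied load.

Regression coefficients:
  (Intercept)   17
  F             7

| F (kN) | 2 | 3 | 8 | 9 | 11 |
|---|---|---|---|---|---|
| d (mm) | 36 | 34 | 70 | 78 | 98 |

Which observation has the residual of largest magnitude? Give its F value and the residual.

F=2: ŷ = 17 + 7·2 = 31; e = 36 − 31 = 5
F=3: ŷ = 17 + 7·3 = 38; e = 34 − 38 = -4
F=8: ŷ = 17 + 7·8 = 73; e = 70 − 73 = -3
F=9: ŷ = 17 + 7·9 = 80; e = 78 − 80 = -2
F=11: ŷ = 17 + 7·11 = 94; e = 98 − 94 = 4
Largest |e| is 5 at F = 2, residual 5.

F = 2, e = 5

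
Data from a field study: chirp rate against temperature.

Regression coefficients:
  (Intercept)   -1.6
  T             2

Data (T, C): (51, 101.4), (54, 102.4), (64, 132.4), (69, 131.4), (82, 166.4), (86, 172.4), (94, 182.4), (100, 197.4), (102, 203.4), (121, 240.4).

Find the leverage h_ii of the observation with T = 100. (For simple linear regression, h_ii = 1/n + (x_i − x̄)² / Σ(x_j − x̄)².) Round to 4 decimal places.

T̄ = (51 + 54 + 64 + 69 + 82 + 86 + 94 + 100 + 102 + 121)/10 = 82.3
Σ(T − T̄)² = 979.69 + 800.89 + 334.89 + 176.89 + 0.09 + 13.69 + 136.89 + 313.29 + 388.09 + 1497.69 = 4642.1
h = 1/10 + (17.7)²/4642.1 = 0.1 + 0.0674889 = 0.1675

h = 0.1675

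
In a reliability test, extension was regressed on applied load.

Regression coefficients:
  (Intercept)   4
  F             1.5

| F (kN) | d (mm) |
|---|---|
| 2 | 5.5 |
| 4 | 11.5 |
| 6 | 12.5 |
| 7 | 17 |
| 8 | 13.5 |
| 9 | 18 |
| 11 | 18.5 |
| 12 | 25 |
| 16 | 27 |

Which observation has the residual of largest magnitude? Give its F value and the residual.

F=2: d̂ = 4 + 1.5·2 = 7; e = 5.5 − 7 = -1.5
F=4: d̂ = 4 + 1.5·4 = 10; e = 11.5 − 10 = 1.5
F=6: d̂ = 4 + 1.5·6 = 13; e = 12.5 − 13 = -0.5
F=7: d̂ = 4 + 1.5·7 = 14.5; e = 17 − 14.5 = 2.5
F=8: d̂ = 4 + 1.5·8 = 16; e = 13.5 − 16 = -2.5
F=9: d̂ = 4 + 1.5·9 = 17.5; e = 18 − 17.5 = 0.5
F=11: d̂ = 4 + 1.5·11 = 20.5; e = 18.5 − 20.5 = -2
F=12: d̂ = 4 + 1.5·12 = 22; e = 25 − 22 = 3
F=16: d̂ = 4 + 1.5·16 = 28; e = 27 − 28 = -1
Largest |e| is 3 at F = 12, residual 3.

F = 12, e = 3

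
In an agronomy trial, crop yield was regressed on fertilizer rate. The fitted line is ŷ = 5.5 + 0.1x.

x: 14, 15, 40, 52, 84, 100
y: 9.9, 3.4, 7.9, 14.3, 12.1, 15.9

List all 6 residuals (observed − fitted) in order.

3, -3.6, -1.6, 3.6, -1.8, 0.4

x=14: ŷ = 5.5 + 0.1·14 = 6.9; r = 9.9 − 6.9 = 3
x=15: ŷ = 5.5 + 0.1·15 = 7; r = 3.4 − 7 = -3.6
x=40: ŷ = 5.5 + 0.1·40 = 9.5; r = 7.9 − 9.5 = -1.6
x=52: ŷ = 5.5 + 0.1·52 = 10.7; r = 14.3 − 10.7 = 3.6
x=84: ŷ = 5.5 + 0.1·84 = 13.9; r = 12.1 − 13.9 = -1.8
x=100: ŷ = 5.5 + 0.1·100 = 15.5; r = 15.9 − 15.5 = 0.4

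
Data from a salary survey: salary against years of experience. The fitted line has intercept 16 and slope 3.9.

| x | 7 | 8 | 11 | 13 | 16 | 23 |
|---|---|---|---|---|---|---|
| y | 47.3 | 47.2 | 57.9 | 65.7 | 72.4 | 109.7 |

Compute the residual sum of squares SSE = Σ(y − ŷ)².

SSE = 70

x=7: ŷ = 16 + 3.9·7 = 43.3; e = 47.3 − 43.3 = 4
x=8: ŷ = 16 + 3.9·8 = 47.2; e = 47.2 − 47.2 = 0
x=11: ŷ = 16 + 3.9·11 = 58.9; e = 57.9 − 58.9 = -1
x=13: ŷ = 16 + 3.9·13 = 66.7; e = 65.7 − 66.7 = -1
x=16: ŷ = 16 + 3.9·16 = 78.4; e = 72.4 − 78.4 = -6
x=23: ŷ = 16 + 3.9·23 = 105.7; e = 109.7 − 105.7 = 4
SSE = 16 + 0 + 1 + 1 + 36 + 16 = 70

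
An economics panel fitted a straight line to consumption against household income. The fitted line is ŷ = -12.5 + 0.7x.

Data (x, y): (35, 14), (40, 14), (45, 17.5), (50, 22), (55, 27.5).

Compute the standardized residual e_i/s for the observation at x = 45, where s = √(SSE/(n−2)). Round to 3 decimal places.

-0.783

x=35: ŷ = -12.5 + 0.7·35 = 12; e = 14 − 12 = 2
x=40: ŷ = -12.5 + 0.7·40 = 15.5; e = 14 − 15.5 = -1.5
x=45: ŷ = -12.5 + 0.7·45 = 19; e = 17.5 − 19 = -1.5
x=50: ŷ = -12.5 + 0.7·50 = 22.5; e = 22 − 22.5 = -0.5
x=55: ŷ = -12.5 + 0.7·55 = 26; e = 27.5 − 26 = 1.5
SSE = 4 + 2.25 + 2.25 + 0.25 + 2.25 = 11
s = √(11/3) = 1.91485
e/s = -1.5 / 1.91485 = -0.783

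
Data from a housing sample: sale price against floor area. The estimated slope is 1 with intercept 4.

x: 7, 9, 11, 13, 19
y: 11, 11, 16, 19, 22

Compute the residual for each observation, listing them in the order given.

x=7: ŷ = 4 + 7 = 11; e = 11 − 11 = 0
x=9: ŷ = 4 + 9 = 13; e = 11 − 13 = -2
x=11: ŷ = 4 + 11 = 15; e = 16 − 15 = 1
x=13: ŷ = 4 + 13 = 17; e = 19 − 17 = 2
x=19: ŷ = 4 + 19 = 23; e = 22 − 23 = -1

0, -2, 1, 2, -1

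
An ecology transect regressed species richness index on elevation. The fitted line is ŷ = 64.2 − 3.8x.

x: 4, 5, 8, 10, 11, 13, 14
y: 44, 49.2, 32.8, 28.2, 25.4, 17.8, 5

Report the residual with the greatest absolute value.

r = -6

x=4: ŷ = 64.2 − 3.8·4 = 49; r = 44 − 49 = -5
x=5: ŷ = 64.2 − 3.8·5 = 45.2; r = 49.2 − 45.2 = 4
x=8: ŷ = 64.2 − 3.8·8 = 33.8; r = 32.8 − 33.8 = -1
x=10: ŷ = 64.2 − 3.8·10 = 26.2; r = 28.2 − 26.2 = 2
x=11: ŷ = 64.2 − 3.8·11 = 22.4; r = 25.4 − 22.4 = 3
x=13: ŷ = 64.2 − 3.8·13 = 14.8; r = 17.8 − 14.8 = 3
x=14: ŷ = 64.2 − 3.8·14 = 11; r = 5 − 11 = -6
Largest |r| is 6 at x = 14, residual -6.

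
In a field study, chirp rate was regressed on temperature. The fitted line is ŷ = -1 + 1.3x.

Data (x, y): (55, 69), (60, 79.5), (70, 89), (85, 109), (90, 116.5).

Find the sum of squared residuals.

SSE = 10

x=55: ŷ = -1 + 1.3·55 = 70.5; r = 69 − 70.5 = -1.5
x=60: ŷ = -1 + 1.3·60 = 77; r = 79.5 − 77 = 2.5
x=70: ŷ = -1 + 1.3·70 = 90; r = 89 − 90 = -1
x=85: ŷ = -1 + 1.3·85 = 109.5; r = 109 − 109.5 = -0.5
x=90: ŷ = -1 + 1.3·90 = 116; r = 116.5 − 116 = 0.5
SSE = 2.25 + 6.25 + 1 + 0.25 + 0.25 = 10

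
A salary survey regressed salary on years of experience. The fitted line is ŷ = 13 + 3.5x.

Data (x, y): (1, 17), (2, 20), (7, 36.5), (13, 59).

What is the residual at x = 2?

ŷ = 13 + 3.5·2 = 20
r = 20 − 20 = 0

r = 0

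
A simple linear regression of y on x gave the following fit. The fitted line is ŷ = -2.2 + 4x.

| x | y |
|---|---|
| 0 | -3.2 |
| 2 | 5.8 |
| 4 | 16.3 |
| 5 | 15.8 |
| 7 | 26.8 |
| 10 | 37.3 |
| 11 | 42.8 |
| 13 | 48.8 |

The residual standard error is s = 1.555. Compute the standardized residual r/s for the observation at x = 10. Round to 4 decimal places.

ŷ = -2.2 + 4·10 = 37.8
r = 37.3 − 37.8 = -0.5
r/s = -0.5 / 1.555 = -0.3215

-0.3215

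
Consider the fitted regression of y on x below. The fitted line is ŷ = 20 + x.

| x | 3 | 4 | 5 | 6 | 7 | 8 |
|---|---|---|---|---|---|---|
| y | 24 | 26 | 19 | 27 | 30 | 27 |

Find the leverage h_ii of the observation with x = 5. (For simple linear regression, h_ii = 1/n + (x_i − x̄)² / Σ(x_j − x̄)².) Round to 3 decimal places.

h = 0.181

x̄ = (3 + 4 + 5 + 6 + 7 + 8)/6 = 5.5
Σ(x − x̄)² = 6.25 + 2.25 + 0.25 + 0.25 + 2.25 + 6.25 = 17.5
h = 1/6 + (-0.5)²/17.5 = 0.166667 + 0.0142857 = 0.181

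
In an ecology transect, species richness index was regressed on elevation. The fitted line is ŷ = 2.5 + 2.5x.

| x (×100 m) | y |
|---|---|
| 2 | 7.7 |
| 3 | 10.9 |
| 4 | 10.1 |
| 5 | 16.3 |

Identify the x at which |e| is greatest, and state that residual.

x = 4, e = -2.4

x=2: ŷ = 2.5 + 2.5·2 = 7.5; e = 7.7 − 7.5 = 0.2
x=3: ŷ = 2.5 + 2.5·3 = 10; e = 10.9 − 10 = 0.9
x=4: ŷ = 2.5 + 2.5·4 = 12.5; e = 10.1 − 12.5 = -2.4
x=5: ŷ = 2.5 + 2.5·5 = 15; e = 16.3 − 15 = 1.3
Largest |e| is 2.4 at x = 4, residual -2.4.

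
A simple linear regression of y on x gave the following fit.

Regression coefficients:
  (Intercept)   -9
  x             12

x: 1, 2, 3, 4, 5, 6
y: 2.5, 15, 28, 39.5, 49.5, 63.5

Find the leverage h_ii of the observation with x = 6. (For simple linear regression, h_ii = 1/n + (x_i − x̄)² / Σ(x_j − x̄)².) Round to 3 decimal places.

x̄ = (1 + 2 + 3 + 4 + 5 + 6)/6 = 3.5
Σ(x − x̄)² = 6.25 + 2.25 + 0.25 + 0.25 + 2.25 + 6.25 = 17.5
h = 1/6 + (2.5)²/17.5 = 0.166667 + 0.357143 = 0.524

h = 0.524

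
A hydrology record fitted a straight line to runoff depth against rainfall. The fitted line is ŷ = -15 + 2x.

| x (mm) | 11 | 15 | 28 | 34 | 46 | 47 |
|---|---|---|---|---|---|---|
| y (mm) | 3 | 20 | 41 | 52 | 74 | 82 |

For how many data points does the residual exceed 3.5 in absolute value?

x=11: ŷ = -15 + 2·11 = 7; r = 3 − 7 = -4
x=15: ŷ = -15 + 2·15 = 15; r = 20 − 15 = 5
x=28: ŷ = -15 + 2·28 = 41; r = 41 − 41 = 0
x=34: ŷ = -15 + 2·34 = 53; r = 52 − 53 = -1
x=46: ŷ = -15 + 2·46 = 77; r = 74 − 77 = -3
x=47: ŷ = -15 + 2·47 = 79; r = 82 − 79 = 3
|r| > 3.5: x=11 (|r|=4), x=15 (|r|=5) → 2

2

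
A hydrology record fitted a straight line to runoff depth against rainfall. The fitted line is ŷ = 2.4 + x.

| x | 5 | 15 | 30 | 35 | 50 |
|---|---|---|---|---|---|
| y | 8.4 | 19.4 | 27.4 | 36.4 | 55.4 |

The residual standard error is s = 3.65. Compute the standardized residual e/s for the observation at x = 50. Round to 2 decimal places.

0.82

ŷ = 2.4 + 50 = 52.4
e = 55.4 − 52.4 = 3
e/s = 3 / 3.65 = 0.82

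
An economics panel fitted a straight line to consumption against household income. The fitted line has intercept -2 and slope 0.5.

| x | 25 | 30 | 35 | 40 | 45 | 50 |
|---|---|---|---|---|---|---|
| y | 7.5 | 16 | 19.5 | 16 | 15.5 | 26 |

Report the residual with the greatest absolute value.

r = -5

x=25: ŷ = -2 + 0.5·25 = 10.5; r = 7.5 − 10.5 = -3
x=30: ŷ = -2 + 0.5·30 = 13; r = 16 − 13 = 3
x=35: ŷ = -2 + 0.5·35 = 15.5; r = 19.5 − 15.5 = 4
x=40: ŷ = -2 + 0.5·40 = 18; r = 16 − 18 = -2
x=45: ŷ = -2 + 0.5·45 = 20.5; r = 15.5 − 20.5 = -5
x=50: ŷ = -2 + 0.5·50 = 23; r = 26 − 23 = 3
Largest |r| is 5 at x = 45, residual -5.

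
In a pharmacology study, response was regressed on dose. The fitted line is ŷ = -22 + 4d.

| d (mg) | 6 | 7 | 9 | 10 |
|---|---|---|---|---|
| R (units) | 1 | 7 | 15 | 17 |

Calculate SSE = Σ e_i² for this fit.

SSE = 4

d=6: ŷ = -22 + 4·6 = 2; e = 1 − 2 = -1
d=7: ŷ = -22 + 4·7 = 6; e = 7 − 6 = 1
d=9: ŷ = -22 + 4·9 = 14; e = 15 − 14 = 1
d=10: ŷ = -22 + 4·10 = 18; e = 17 − 18 = -1
SSE = 1 + 1 + 1 + 1 = 4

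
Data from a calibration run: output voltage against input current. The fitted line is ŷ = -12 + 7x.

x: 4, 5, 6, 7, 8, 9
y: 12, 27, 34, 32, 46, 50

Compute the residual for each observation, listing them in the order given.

-4, 4, 4, -5, 2, -1

x=4: ŷ = -12 + 7·4 = 16; r = 12 − 16 = -4
x=5: ŷ = -12 + 7·5 = 23; r = 27 − 23 = 4
x=6: ŷ = -12 + 7·6 = 30; r = 34 − 30 = 4
x=7: ŷ = -12 + 7·7 = 37; r = 32 − 37 = -5
x=8: ŷ = -12 + 7·8 = 44; r = 46 − 44 = 2
x=9: ŷ = -12 + 7·9 = 51; r = 50 − 51 = -1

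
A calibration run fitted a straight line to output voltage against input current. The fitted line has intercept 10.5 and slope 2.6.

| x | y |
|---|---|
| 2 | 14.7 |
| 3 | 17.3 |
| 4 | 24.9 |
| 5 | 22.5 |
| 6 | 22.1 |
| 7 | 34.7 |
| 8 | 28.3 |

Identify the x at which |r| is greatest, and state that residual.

x = 7, r = 6

x=2: ŷ = 10.5 + 2.6·2 = 15.7; r = 14.7 − 15.7 = -1
x=3: ŷ = 10.5 + 2.6·3 = 18.3; r = 17.3 − 18.3 = -1
x=4: ŷ = 10.5 + 2.6·4 = 20.9; r = 24.9 − 20.9 = 4
x=5: ŷ = 10.5 + 2.6·5 = 23.5; r = 22.5 − 23.5 = -1
x=6: ŷ = 10.5 + 2.6·6 = 26.1; r = 22.1 − 26.1 = -4
x=7: ŷ = 10.5 + 2.6·7 = 28.7; r = 34.7 − 28.7 = 6
x=8: ŷ = 10.5 + 2.6·8 = 31.3; r = 28.3 − 31.3 = -3
Largest |r| is 6 at x = 7, residual 6.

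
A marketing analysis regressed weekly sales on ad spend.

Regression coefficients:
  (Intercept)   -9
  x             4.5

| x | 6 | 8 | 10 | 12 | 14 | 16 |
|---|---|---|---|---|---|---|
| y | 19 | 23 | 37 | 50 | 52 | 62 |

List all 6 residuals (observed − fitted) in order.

1, -4, 1, 5, -2, -1

x=6: ŷ = -9 + 4.5·6 = 18; e = 19 − 18 = 1
x=8: ŷ = -9 + 4.5·8 = 27; e = 23 − 27 = -4
x=10: ŷ = -9 + 4.5·10 = 36; e = 37 − 36 = 1
x=12: ŷ = -9 + 4.5·12 = 45; e = 50 − 45 = 5
x=14: ŷ = -9 + 4.5·14 = 54; e = 52 − 54 = -2
x=16: ŷ = -9 + 4.5·16 = 63; e = 62 − 63 = -1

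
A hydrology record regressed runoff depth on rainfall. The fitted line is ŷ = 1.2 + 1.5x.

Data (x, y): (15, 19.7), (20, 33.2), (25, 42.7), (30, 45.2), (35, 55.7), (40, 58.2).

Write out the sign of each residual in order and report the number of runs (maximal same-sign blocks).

x=15: ŷ = 1.2 + 1.5·15 = 23.7; r = 19.7 − 23.7 = -4
x=20: ŷ = 1.2 + 1.5·20 = 31.2; r = 33.2 − 31.2 = 2
x=25: ŷ = 1.2 + 1.5·25 = 38.7; r = 42.7 − 38.7 = 4
x=30: ŷ = 1.2 + 1.5·30 = 46.2; r = 45.2 − 46.2 = -1
x=35: ŷ = 1.2 + 1.5·35 = 53.7; r = 55.7 − 53.7 = 2
x=40: ŷ = 1.2 + 1.5·40 = 61.2; r = 58.2 − 61.2 = -3
Signs: − + + − + −
Runs: −×1, +×2, −×1, +×1, −×1 → 5

5 runs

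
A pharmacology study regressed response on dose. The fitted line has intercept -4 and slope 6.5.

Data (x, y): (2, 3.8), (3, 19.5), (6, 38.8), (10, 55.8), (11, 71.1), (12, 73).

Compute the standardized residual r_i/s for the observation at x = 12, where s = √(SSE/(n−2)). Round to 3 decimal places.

x=2: ŷ = -4 + 6.5·2 = 9; r = 3.8 − 9 = -5.2
x=3: ŷ = -4 + 6.5·3 = 15.5; r = 19.5 − 15.5 = 4
x=6: ŷ = -4 + 6.5·6 = 35; r = 38.8 − 35 = 3.8
x=10: ŷ = -4 + 6.5·10 = 61; r = 55.8 − 61 = -5.2
x=11: ŷ = -4 + 6.5·11 = 67.5; r = 71.1 − 67.5 = 3.6
x=12: ŷ = -4 + 6.5·12 = 74; r = 73 − 74 = -1
SSE = 27.04 + 16 + 14.44 + 27.04 + 12.96 + 1 = 98.48
s = √(98.48/4) = 4.96185
r/s = -1 / 4.96185 = -0.202

-0.202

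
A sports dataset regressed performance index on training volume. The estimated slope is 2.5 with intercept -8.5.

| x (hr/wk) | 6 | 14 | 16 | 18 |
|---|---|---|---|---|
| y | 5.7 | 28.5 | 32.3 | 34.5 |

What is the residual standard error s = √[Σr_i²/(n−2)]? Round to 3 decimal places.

x=6: ŷ = -8.5 + 2.5·6 = 6.5; r = 5.7 − 6.5 = -0.8
x=14: ŷ = -8.5 + 2.5·14 = 26.5; r = 28.5 − 26.5 = 2
x=16: ŷ = -8.5 + 2.5·16 = 31.5; r = 32.3 − 31.5 = 0.8
x=18: ŷ = -8.5 + 2.5·18 = 36.5; r = 34.5 − 36.5 = -2
SSE = 0.64 + 4 + 0.64 + 4 = 9.28
s = √(9.28/2) = √4.64 ≈ 2.154

s = 2.154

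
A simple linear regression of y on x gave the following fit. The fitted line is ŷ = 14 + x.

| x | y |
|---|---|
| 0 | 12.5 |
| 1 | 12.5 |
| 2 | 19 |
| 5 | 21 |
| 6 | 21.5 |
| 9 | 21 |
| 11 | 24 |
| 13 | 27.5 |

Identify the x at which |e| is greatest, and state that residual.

x=0: ŷ = 14 + 0 = 14; e = 12.5 − 14 = -1.5
x=1: ŷ = 14 + 1 = 15; e = 12.5 − 15 = -2.5
x=2: ŷ = 14 + 2 = 16; e = 19 − 16 = 3
x=5: ŷ = 14 + 5 = 19; e = 21 − 19 = 2
x=6: ŷ = 14 + 6 = 20; e = 21.5 − 20 = 1.5
x=9: ŷ = 14 + 9 = 23; e = 21 − 23 = -2
x=11: ŷ = 14 + 11 = 25; e = 24 − 25 = -1
x=13: ŷ = 14 + 13 = 27; e = 27.5 − 27 = 0.5
Largest |e| is 3 at x = 2, residual 3.

x = 2, e = 3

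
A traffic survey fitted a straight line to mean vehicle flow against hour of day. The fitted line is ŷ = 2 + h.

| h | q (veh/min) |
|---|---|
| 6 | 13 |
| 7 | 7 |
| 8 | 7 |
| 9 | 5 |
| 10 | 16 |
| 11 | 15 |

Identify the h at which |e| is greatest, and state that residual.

h = 9, e = -6

h=6: ŷ = 2 + 6 = 8; e = 13 − 8 = 5
h=7: ŷ = 2 + 7 = 9; e = 7 − 9 = -2
h=8: ŷ = 2 + 8 = 10; e = 7 − 10 = -3
h=9: ŷ = 2 + 9 = 11; e = 5 − 11 = -6
h=10: ŷ = 2 + 10 = 12; e = 16 − 12 = 4
h=11: ŷ = 2 + 11 = 13; e = 15 − 13 = 2
Largest |e| is 6 at h = 9, residual -6.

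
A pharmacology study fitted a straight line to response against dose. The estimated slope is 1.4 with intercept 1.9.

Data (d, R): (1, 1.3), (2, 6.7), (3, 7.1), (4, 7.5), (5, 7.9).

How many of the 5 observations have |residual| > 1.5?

d=1: ŷ = 1.9 + 1.4·1 = 3.3; e = 1.3 − 3.3 = -2
d=2: ŷ = 1.9 + 1.4·2 = 4.7; e = 6.7 − 4.7 = 2
d=3: ŷ = 1.9 + 1.4·3 = 6.1; e = 7.1 − 6.1 = 1
d=4: ŷ = 1.9 + 1.4·4 = 7.5; e = 7.5 − 7.5 = 0
d=5: ŷ = 1.9 + 1.4·5 = 8.9; e = 7.9 − 8.9 = -1
|e| > 1.5: d=1 (|e|=2), d=2 (|e|=2) → 2

2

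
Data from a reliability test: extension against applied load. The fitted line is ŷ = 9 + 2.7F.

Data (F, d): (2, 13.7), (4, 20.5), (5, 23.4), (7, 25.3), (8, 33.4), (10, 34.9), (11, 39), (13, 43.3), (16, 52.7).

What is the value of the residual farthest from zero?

F=2: ŷ = 9 + 2.7·2 = 14.4; e = 13.7 − 14.4 = -0.7
F=4: ŷ = 9 + 2.7·4 = 19.8; e = 20.5 − 19.8 = 0.7
F=5: ŷ = 9 + 2.7·5 = 22.5; e = 23.4 − 22.5 = 0.9
F=7: ŷ = 9 + 2.7·7 = 27.9; e = 25.3 − 27.9 = -2.6
F=8: ŷ = 9 + 2.7·8 = 30.6; e = 33.4 − 30.6 = 2.8
F=10: ŷ = 9 + 2.7·10 = 36; e = 34.9 − 36 = -1.1
F=11: ŷ = 9 + 2.7·11 = 38.7; e = 39 − 38.7 = 0.3
F=13: ŷ = 9 + 2.7·13 = 44.1; e = 43.3 − 44.1 = -0.8
F=16: ŷ = 9 + 2.7·16 = 52.2; e = 52.7 − 52.2 = 0.5
Largest |e| is 2.8 at F = 8, residual 2.8.

e = 2.8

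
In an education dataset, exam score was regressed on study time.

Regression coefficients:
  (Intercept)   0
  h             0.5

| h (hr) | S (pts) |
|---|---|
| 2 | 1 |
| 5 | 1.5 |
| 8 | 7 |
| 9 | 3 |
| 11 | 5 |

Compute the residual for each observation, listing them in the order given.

h=2: Ŝ = 0.5·2 = 1; r = 1 − 1 = 0
h=5: Ŝ = 0.5·5 = 2.5; r = 1.5 − 2.5 = -1
h=8: Ŝ = 0.5·8 = 4; r = 7 − 4 = 3
h=9: Ŝ = 0.5·9 = 4.5; r = 3 − 4.5 = -1.5
h=11: Ŝ = 0.5·11 = 5.5; r = 5 − 5.5 = -0.5

0, -1, 3, -1.5, -0.5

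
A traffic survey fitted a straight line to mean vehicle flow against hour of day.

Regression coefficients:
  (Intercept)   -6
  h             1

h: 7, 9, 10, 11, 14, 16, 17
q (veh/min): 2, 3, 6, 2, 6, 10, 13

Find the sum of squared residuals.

SSE = 22

h=7: ŷ = -6 + 7 = 1; e = 2 − 1 = 1
h=9: ŷ = -6 + 9 = 3; e = 3 − 3 = 0
h=10: ŷ = -6 + 10 = 4; e = 6 − 4 = 2
h=11: ŷ = -6 + 11 = 5; e = 2 − 5 = -3
h=14: ŷ = -6 + 14 = 8; e = 6 − 8 = -2
h=16: ŷ = -6 + 16 = 10; e = 10 − 10 = 0
h=17: ŷ = -6 + 17 = 11; e = 13 − 11 = 2
SSE = 1 + 0 + 4 + 9 + 4 + 0 + 4 = 22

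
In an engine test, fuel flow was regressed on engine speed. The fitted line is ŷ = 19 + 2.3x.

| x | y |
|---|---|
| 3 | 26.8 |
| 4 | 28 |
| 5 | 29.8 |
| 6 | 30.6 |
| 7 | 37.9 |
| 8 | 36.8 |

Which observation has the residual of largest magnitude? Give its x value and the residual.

x=3: ŷ = 19 + 2.3·3 = 25.9; e = 26.8 − 25.9 = 0.9
x=4: ŷ = 19 + 2.3·4 = 28.2; e = 28 − 28.2 = -0.2
x=5: ŷ = 19 + 2.3·5 = 30.5; e = 29.8 − 30.5 = -0.7
x=6: ŷ = 19 + 2.3·6 = 32.8; e = 30.6 − 32.8 = -2.2
x=7: ŷ = 19 + 2.3·7 = 35.1; e = 37.9 − 35.1 = 2.8
x=8: ŷ = 19 + 2.3·8 = 37.4; e = 36.8 − 37.4 = -0.6
Largest |e| is 2.8 at x = 7, residual 2.8.

x = 7, e = 2.8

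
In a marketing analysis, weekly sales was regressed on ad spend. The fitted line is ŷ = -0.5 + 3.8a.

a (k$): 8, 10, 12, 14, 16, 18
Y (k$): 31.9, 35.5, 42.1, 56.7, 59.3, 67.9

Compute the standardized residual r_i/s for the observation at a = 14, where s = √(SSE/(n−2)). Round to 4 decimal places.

a=8: ŷ = -0.5 + 3.8·8 = 29.9; r = 31.9 − 29.9 = 2
a=10: ŷ = -0.5 + 3.8·10 = 37.5; r = 35.5 − 37.5 = -2
a=12: ŷ = -0.5 + 3.8·12 = 45.1; r = 42.1 − 45.1 = -3
a=14: ŷ = -0.5 + 3.8·14 = 52.7; r = 56.7 − 52.7 = 4
a=16: ŷ = -0.5 + 3.8·16 = 60.3; r = 59.3 − 60.3 = -1
a=18: ŷ = -0.5 + 3.8·18 = 67.9; r = 67.9 − 67.9 = 0
SSE = 4 + 4 + 9 + 16 + 1 + 0 = 34
s = √(34/4) = 2.91548
r/s = 4 / 2.91548 = 1.3720

1.3720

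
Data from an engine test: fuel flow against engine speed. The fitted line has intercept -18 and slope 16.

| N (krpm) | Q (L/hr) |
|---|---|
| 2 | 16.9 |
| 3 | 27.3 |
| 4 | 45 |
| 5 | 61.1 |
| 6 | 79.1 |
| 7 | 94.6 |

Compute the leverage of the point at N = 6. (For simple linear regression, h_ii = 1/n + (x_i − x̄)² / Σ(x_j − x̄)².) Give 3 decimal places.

N̄ = (2 + 3 + 4 + 5 + 6 + 7)/6 = 4.5
Σ(N − N̄)² = 6.25 + 2.25 + 0.25 + 0.25 + 2.25 + 6.25 = 17.5
h = 1/6 + (1.5)²/17.5 = 0.166667 + 0.128571 = 0.295

h = 0.295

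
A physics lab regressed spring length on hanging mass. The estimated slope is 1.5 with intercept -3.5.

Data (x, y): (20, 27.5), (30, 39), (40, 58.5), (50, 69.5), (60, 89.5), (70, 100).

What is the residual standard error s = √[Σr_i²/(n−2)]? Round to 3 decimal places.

x=20: ŷ = -3.5 + 1.5·20 = 26.5; r = 27.5 − 26.5 = 1
x=30: ŷ = -3.5 + 1.5·30 = 41.5; r = 39 − 41.5 = -2.5
x=40: ŷ = -3.5 + 1.5·40 = 56.5; r = 58.5 − 56.5 = 2
x=50: ŷ = -3.5 + 1.5·50 = 71.5; r = 69.5 − 71.5 = -2
x=60: ŷ = -3.5 + 1.5·60 = 86.5; r = 89.5 − 86.5 = 3
x=70: ŷ = -3.5 + 1.5·70 = 101.5; r = 100 − 101.5 = -1.5
SSE = 1 + 6.25 + 4 + 4 + 9 + 2.25 = 26.5
s = √(26.5/4) = √6.625 ≈ 2.574

s = 2.574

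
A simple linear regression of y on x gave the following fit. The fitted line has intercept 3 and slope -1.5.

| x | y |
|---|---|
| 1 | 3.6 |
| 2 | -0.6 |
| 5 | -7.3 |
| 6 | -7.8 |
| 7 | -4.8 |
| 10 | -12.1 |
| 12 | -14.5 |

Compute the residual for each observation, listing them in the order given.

2.1, -0.6, -2.8, -1.8, 2.7, -0.1, 0.5

x=1: ŷ = 3 − 1.5·1 = 1.5; e = 3.6 − 1.5 = 2.1
x=2: ŷ = 3 − 1.5·2 = 0; e = -0.6 − 0 = -0.6
x=5: ŷ = 3 − 1.5·5 = -4.5; e = -7.3 − (-4.5) = -2.8
x=6: ŷ = 3 − 1.5·6 = -6; e = -7.8 − (-6) = -1.8
x=7: ŷ = 3 − 1.5·7 = -7.5; e = -4.8 − (-7.5) = 2.7
x=10: ŷ = 3 − 1.5·10 = -12; e = -12.1 − (-12) = -0.1
x=12: ŷ = 3 − 1.5·12 = -15; e = -14.5 − (-15) = 0.5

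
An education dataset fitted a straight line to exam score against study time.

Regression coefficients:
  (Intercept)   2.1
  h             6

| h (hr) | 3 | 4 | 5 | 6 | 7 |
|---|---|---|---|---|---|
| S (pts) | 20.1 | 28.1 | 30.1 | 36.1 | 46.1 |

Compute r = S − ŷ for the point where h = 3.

ŷ = 2.1 + 6·3 = 20.1
r = 20.1 − 20.1 = 0

r = 0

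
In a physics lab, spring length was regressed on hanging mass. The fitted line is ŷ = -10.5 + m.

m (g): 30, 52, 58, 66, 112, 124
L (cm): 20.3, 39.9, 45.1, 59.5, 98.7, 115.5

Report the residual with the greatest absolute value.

m=30: ŷ = -10.5 + 30 = 19.5; e = 20.3 − 19.5 = 0.8
m=52: ŷ = -10.5 + 52 = 41.5; e = 39.9 − 41.5 = -1.6
m=58: ŷ = -10.5 + 58 = 47.5; e = 45.1 − 47.5 = -2.4
m=66: ŷ = -10.5 + 66 = 55.5; e = 59.5 − 55.5 = 4
m=112: ŷ = -10.5 + 112 = 101.5; e = 98.7 − 101.5 = -2.8
m=124: ŷ = -10.5 + 124 = 113.5; e = 115.5 − 113.5 = 2
Largest |e| is 4 at m = 66, residual 4.

e = 4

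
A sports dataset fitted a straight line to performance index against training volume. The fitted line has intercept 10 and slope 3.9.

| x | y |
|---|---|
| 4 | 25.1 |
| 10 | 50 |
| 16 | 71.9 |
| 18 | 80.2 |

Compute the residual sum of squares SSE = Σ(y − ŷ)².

x=4: ŷ = 10 + 3.9·4 = 25.6; e = 25.1 − 25.6 = -0.5
x=10: ŷ = 10 + 3.9·10 = 49; e = 50 − 49 = 1
x=16: ŷ = 10 + 3.9·16 = 72.4; e = 71.9 − 72.4 = -0.5
x=18: ŷ = 10 + 3.9·18 = 80.2; e = 80.2 − 80.2 = 0
SSE = 0.25 + 1 + 0.25 + 0 = 1.5

SSE = 1.5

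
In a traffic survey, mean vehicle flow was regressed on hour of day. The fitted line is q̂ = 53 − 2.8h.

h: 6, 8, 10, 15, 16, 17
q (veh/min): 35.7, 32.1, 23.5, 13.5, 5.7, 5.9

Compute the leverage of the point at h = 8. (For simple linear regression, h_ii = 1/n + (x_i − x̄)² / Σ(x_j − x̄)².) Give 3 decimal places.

h̄ = (6 + 8 + 10 + 15 + 16 + 17)/6 = 12
Σ(h − h̄)² = 36 + 16 + 4 + 9 + 16 + 25 = 106
h = 1/6 + (-4)²/106 = 0.166667 + 0.150943 = 0.318

h = 0.318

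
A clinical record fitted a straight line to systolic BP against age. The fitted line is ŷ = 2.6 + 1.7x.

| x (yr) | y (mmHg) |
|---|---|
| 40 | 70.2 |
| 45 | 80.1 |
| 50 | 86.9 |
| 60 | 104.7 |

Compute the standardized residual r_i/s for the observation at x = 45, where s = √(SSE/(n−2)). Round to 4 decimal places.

x=40: ŷ = 2.6 + 1.7·40 = 70.6; r = 70.2 − 70.6 = -0.4
x=45: ŷ = 2.6 + 1.7·45 = 79.1; r = 80.1 − 79.1 = 1
x=50: ŷ = 2.6 + 1.7·50 = 87.6; r = 86.9 − 87.6 = -0.7
x=60: ŷ = 2.6 + 1.7·60 = 104.6; r = 104.7 − 104.6 = 0.1
SSE = 0.16 + 1 + 0.49 + 0.01 = 1.66
s = √(1.66/2) = 0.911043
r/s = 1 / 0.911043 = 1.0976

1.0976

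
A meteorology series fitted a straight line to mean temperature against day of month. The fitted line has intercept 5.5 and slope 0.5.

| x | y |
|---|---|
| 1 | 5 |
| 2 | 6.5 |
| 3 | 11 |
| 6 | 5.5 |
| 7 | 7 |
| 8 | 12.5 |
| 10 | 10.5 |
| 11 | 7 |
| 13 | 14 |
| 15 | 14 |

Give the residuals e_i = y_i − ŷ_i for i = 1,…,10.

x=1: ŷ = 5.5 + 0.5·1 = 6; e = 5 − 6 = -1
x=2: ŷ = 5.5 + 0.5·2 = 6.5; e = 6.5 − 6.5 = 0
x=3: ŷ = 5.5 + 0.5·3 = 7; e = 11 − 7 = 4
x=6: ŷ = 5.5 + 0.5·6 = 8.5; e = 5.5 − 8.5 = -3
x=7: ŷ = 5.5 + 0.5·7 = 9; e = 7 − 9 = -2
x=8: ŷ = 5.5 + 0.5·8 = 9.5; e = 12.5 − 9.5 = 3
x=10: ŷ = 5.5 + 0.5·10 = 10.5; e = 10.5 − 10.5 = 0
x=11: ŷ = 5.5 + 0.5·11 = 11; e = 7 − 11 = -4
x=13: ŷ = 5.5 + 0.5·13 = 12; e = 14 − 12 = 2
x=15: ŷ = 5.5 + 0.5·15 = 13; e = 14 − 13 = 1

-1, 0, 4, -3, -2, 3, 0, -4, 2, 1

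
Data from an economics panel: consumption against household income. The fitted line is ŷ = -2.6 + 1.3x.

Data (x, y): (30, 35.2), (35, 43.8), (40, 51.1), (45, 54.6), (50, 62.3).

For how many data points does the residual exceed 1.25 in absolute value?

x=30: ŷ = -2.6 + 1.3·30 = 36.4; e = 35.2 − 36.4 = -1.2
x=35: ŷ = -2.6 + 1.3·35 = 42.9; e = 43.8 − 42.9 = 0.9
x=40: ŷ = -2.6 + 1.3·40 = 49.4; e = 51.1 − 49.4 = 1.7
x=45: ŷ = -2.6 + 1.3·45 = 55.9; e = 54.6 − 55.9 = -1.3
x=50: ŷ = -2.6 + 1.3·50 = 62.4; e = 62.3 − 62.4 = -0.1
|e| > 1.25: x=40 (|e|=1.7), x=45 (|e|=1.3) → 2

2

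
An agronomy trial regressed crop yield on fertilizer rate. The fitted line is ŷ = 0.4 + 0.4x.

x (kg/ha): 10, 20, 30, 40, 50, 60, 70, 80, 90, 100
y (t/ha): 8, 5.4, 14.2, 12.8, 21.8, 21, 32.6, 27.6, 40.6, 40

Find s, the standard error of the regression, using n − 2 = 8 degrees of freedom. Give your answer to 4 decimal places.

s = 3.7108

x=10: ŷ = 0.4 + 0.4·10 = 4.4; r = 8 − 4.4 = 3.6
x=20: ŷ = 0.4 + 0.4·20 = 8.4; r = 5.4 − 8.4 = -3
x=30: ŷ = 0.4 + 0.4·30 = 12.4; r = 14.2 − 12.4 = 1.8
x=40: ŷ = 0.4 + 0.4·40 = 16.4; r = 12.8 − 16.4 = -3.6
x=50: ŷ = 0.4 + 0.4·50 = 20.4; r = 21.8 − 20.4 = 1.4
x=60: ŷ = 0.4 + 0.4·60 = 24.4; r = 21 − 24.4 = -3.4
x=70: ŷ = 0.4 + 0.4·70 = 28.4; r = 32.6 − 28.4 = 4.2
x=80: ŷ = 0.4 + 0.4·80 = 32.4; r = 27.6 − 32.4 = -4.8
x=90: ŷ = 0.4 + 0.4·90 = 36.4; r = 40.6 − 36.4 = 4.2
x=100: ŷ = 0.4 + 0.4·100 = 40.4; r = 40 − 40.4 = -0.4
SSE = 12.96 + 9 + 3.24 + 12.96 + 1.96 + 11.56 + 17.64 + 23.04 + 17.64 + 0.16 = 110.16
s = √(110.16/8) = √13.77 ≈ 3.7108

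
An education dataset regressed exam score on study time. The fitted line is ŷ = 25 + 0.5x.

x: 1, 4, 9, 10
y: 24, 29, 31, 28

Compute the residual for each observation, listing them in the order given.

-1.5, 2, 1.5, -2

x=1: ŷ = 25 + 0.5·1 = 25.5; r = 24 − 25.5 = -1.5
x=4: ŷ = 25 + 0.5·4 = 27; r = 29 − 27 = 2
x=9: ŷ = 25 + 0.5·9 = 29.5; r = 31 − 29.5 = 1.5
x=10: ŷ = 25 + 0.5·10 = 30; r = 28 − 30 = -2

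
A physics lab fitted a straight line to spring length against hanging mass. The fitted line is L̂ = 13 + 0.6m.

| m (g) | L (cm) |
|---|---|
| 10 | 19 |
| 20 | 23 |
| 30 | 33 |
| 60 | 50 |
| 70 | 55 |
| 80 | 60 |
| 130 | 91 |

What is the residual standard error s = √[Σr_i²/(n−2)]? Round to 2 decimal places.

m=10: L̂ = 13 + 0.6·10 = 19; r = 19 − 19 = 0
m=20: L̂ = 13 + 0.6·20 = 25; r = 23 − 25 = -2
m=30: L̂ = 13 + 0.6·30 = 31; r = 33 − 31 = 2
m=60: L̂ = 13 + 0.6·60 = 49; r = 50 − 49 = 1
m=70: L̂ = 13 + 0.6·70 = 55; r = 55 − 55 = 0
m=80: L̂ = 13 + 0.6·80 = 61; r = 60 − 61 = -1
m=130: L̂ = 13 + 0.6·130 = 91; r = 91 − 91 = 0
SSE = 0 + 4 + 4 + 1 + 0 + 1 + 0 = 10
s = √(10/5) = √2 ≈ 1.41

s = 1.41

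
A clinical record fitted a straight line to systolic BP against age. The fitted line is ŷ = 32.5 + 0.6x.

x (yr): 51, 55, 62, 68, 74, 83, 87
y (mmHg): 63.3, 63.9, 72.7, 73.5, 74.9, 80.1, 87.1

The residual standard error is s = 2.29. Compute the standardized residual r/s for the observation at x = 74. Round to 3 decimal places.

ŷ = 32.5 + 0.6·74 = 76.9
r = 74.9 − 76.9 = -2
r/s = -2 / 2.29 = -0.873

-0.873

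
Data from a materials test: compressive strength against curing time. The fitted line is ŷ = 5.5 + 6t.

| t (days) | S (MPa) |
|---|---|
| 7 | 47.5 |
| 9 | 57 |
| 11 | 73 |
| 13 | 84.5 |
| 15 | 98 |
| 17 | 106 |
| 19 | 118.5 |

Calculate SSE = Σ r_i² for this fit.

t=7: ŷ = 5.5 + 6·7 = 47.5; r = 47.5 − 47.5 = 0
t=9: ŷ = 5.5 + 6·9 = 59.5; r = 57 − 59.5 = -2.5
t=11: ŷ = 5.5 + 6·11 = 71.5; r = 73 − 71.5 = 1.5
t=13: ŷ = 5.5 + 6·13 = 83.5; r = 84.5 − 83.5 = 1
t=15: ŷ = 5.5 + 6·15 = 95.5; r = 98 − 95.5 = 2.5
t=17: ŷ = 5.5 + 6·17 = 107.5; r = 106 − 107.5 = -1.5
t=19: ŷ = 5.5 + 6·19 = 119.5; r = 118.5 − 119.5 = -1
SSE = 0 + 6.25 + 2.25 + 1 + 6.25 + 2.25 + 1 = 19

SSE = 19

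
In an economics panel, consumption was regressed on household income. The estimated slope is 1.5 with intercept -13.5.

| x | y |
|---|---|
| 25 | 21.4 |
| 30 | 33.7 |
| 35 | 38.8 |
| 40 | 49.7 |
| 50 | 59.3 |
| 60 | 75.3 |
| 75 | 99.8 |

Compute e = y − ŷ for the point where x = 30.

e = 2.2

ŷ = -13.5 + 1.5·30 = 31.5
e = 33.7 − 31.5 = 2.2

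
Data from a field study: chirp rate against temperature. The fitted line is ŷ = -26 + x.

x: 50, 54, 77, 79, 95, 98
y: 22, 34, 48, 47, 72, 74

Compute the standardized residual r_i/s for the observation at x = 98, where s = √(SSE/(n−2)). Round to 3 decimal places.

0.404

x=50: ŷ = -26 + 50 = 24; r = 22 − 24 = -2
x=54: ŷ = -26 + 54 = 28; r = 34 − 28 = 6
x=77: ŷ = -26 + 77 = 51; r = 48 − 51 = -3
x=79: ŷ = -26 + 79 = 53; r = 47 − 53 = -6
x=95: ŷ = -26 + 95 = 69; r = 72 − 69 = 3
x=98: ŷ = -26 + 98 = 72; r = 74 − 72 = 2
SSE = 4 + 36 + 9 + 36 + 9 + 4 = 98
s = √(98/4) = 4.94975
r/s = 2 / 4.94975 = 0.404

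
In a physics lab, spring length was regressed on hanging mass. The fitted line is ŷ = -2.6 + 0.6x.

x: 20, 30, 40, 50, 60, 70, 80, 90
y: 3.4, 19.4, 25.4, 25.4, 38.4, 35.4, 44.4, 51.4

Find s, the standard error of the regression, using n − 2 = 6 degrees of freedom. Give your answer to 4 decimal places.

x=20: ŷ = -2.6 + 0.6·20 = 9.4; r = 3.4 − 9.4 = -6
x=30: ŷ = -2.6 + 0.6·30 = 15.4; r = 19.4 − 15.4 = 4
x=40: ŷ = -2.6 + 0.6·40 = 21.4; r = 25.4 − 21.4 = 4
x=50: ŷ = -2.6 + 0.6·50 = 27.4; r = 25.4 − 27.4 = -2
x=60: ŷ = -2.6 + 0.6·60 = 33.4; r = 38.4 − 33.4 = 5
x=70: ŷ = -2.6 + 0.6·70 = 39.4; r = 35.4 − 39.4 = -4
x=80: ŷ = -2.6 + 0.6·80 = 45.4; r = 44.4 − 45.4 = -1
x=90: ŷ = -2.6 + 0.6·90 = 51.4; r = 51.4 − 51.4 = 0
SSE = 36 + 16 + 16 + 4 + 25 + 16 + 1 + 0 = 114
s = √(114/6) = √19 ≈ 4.3589

s = 4.3589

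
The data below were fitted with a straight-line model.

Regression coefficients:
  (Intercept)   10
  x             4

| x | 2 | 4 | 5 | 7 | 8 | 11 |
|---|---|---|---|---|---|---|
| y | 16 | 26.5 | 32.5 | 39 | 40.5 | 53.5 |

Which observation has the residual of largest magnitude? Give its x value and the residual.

x = 5, r = 2.5

x=2: ŷ = 10 + 4·2 = 18; r = 16 − 18 = -2
x=4: ŷ = 10 + 4·4 = 26; r = 26.5 − 26 = 0.5
x=5: ŷ = 10 + 4·5 = 30; r = 32.5 − 30 = 2.5
x=7: ŷ = 10 + 4·7 = 38; r = 39 − 38 = 1
x=8: ŷ = 10 + 4·8 = 42; r = 40.5 − 42 = -1.5
x=11: ŷ = 10 + 4·11 = 54; r = 53.5 − 54 = -0.5
Largest |r| is 2.5 at x = 5, residual 2.5.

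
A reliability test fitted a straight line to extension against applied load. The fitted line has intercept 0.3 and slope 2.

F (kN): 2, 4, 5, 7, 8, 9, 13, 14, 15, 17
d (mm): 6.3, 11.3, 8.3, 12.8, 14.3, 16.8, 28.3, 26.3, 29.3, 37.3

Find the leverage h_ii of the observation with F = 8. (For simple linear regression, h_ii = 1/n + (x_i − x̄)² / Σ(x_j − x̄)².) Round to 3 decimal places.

F̄ = (2 + 4 + 5 + 7 + 8 + 9 + 13 + 14 + 15 + 17)/10 = 9.4
Σ(F − F̄)² = 54.76 + 29.16 + 19.36 + 5.76 + 1.96 + 0.16 + 12.96 + 21.16 + 31.36 + 57.76 = 234.4
h = 1/10 + (-1.4)²/234.4 = 0.1 + 0.00836177 = 0.108

h = 0.108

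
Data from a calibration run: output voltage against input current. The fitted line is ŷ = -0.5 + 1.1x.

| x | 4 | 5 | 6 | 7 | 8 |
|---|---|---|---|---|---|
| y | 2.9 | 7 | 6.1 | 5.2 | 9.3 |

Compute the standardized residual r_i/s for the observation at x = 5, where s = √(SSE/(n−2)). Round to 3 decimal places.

x=4: ŷ = -0.5 + 1.1·4 = 3.9; r = 2.9 − 3.9 = -1
x=5: ŷ = -0.5 + 1.1·5 = 5; r = 7 − 5 = 2
x=6: ŷ = -0.5 + 1.1·6 = 6.1; r = 6.1 − 6.1 = 0
x=7: ŷ = -0.5 + 1.1·7 = 7.2; r = 5.2 − 7.2 = -2
x=8: ŷ = -0.5 + 1.1·8 = 8.3; r = 9.3 − 8.3 = 1
SSE = 1 + 4 + 0 + 4 + 1 = 10
s = √(10/3) = 1.82574
r/s = 2 / 1.82574 = 1.095

1.095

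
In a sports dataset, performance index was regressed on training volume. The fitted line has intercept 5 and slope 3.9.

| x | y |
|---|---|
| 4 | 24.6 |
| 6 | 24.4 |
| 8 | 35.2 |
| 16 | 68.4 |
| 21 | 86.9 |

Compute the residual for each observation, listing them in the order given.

4, -4, -1, 1, 0

x=4: ŷ = 5 + 3.9·4 = 20.6; e = 24.6 − 20.6 = 4
x=6: ŷ = 5 + 3.9·6 = 28.4; e = 24.4 − 28.4 = -4
x=8: ŷ = 5 + 3.9·8 = 36.2; e = 35.2 − 36.2 = -1
x=16: ŷ = 5 + 3.9·16 = 67.4; e = 68.4 − 67.4 = 1
x=21: ŷ = 5 + 3.9·21 = 86.9; e = 86.9 − 86.9 = 0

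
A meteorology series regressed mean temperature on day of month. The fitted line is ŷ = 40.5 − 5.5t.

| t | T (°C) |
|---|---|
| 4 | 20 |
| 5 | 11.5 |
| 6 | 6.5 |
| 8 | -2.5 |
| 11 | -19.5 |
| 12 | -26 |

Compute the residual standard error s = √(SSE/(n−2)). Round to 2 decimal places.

t=4: ŷ = 40.5 − 5.5·4 = 18.5; e = 20 − 18.5 = 1.5
t=5: ŷ = 40.5 − 5.5·5 = 13; e = 11.5 − 13 = -1.5
t=6: ŷ = 40.5 − 5.5·6 = 7.5; e = 6.5 − 7.5 = -1
t=8: ŷ = 40.5 − 5.5·8 = -3.5; e = -2.5 − (-3.5) = 1
t=11: ŷ = 40.5 − 5.5·11 = -20; e = -19.5 − (-20) = 0.5
t=12: ŷ = 40.5 − 5.5·12 = -25.5; e = -26 − (-25.5) = -0.5
SSE = 2.25 + 2.25 + 1 + 1 + 0.25 + 0.25 = 7
s = √(7/4) = √1.75 ≈ 1.32

s = 1.32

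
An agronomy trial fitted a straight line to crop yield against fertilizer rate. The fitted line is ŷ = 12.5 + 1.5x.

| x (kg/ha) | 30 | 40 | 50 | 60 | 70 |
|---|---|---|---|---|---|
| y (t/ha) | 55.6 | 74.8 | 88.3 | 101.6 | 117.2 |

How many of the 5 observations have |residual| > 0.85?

x=30: ŷ = 12.5 + 1.5·30 = 57.5; r = 55.6 − 57.5 = -1.9
x=40: ŷ = 12.5 + 1.5·40 = 72.5; r = 74.8 − 72.5 = 2.3
x=50: ŷ = 12.5 + 1.5·50 = 87.5; r = 88.3 − 87.5 = 0.8
x=60: ŷ = 12.5 + 1.5·60 = 102.5; r = 101.6 − 102.5 = -0.9
x=70: ŷ = 12.5 + 1.5·70 = 117.5; r = 117.2 − 117.5 = -0.3
|r| > 0.85: x=30 (|r|=1.9), x=40 (|r|=2.3), x=60 (|r|=0.9) → 3

3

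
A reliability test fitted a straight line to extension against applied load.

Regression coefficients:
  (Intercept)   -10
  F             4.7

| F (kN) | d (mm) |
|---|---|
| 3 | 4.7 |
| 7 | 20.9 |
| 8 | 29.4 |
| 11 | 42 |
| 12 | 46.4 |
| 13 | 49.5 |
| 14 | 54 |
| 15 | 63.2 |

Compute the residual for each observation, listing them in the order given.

F=3: ŷ = -10 + 4.7·3 = 4.1; r = 4.7 − 4.1 = 0.6
F=7: ŷ = -10 + 4.7·7 = 22.9; r = 20.9 − 22.9 = -2
F=8: ŷ = -10 + 4.7·8 = 27.6; r = 29.4 − 27.6 = 1.8
F=11: ŷ = -10 + 4.7·11 = 41.7; r = 42 − 41.7 = 0.3
F=12: ŷ = -10 + 4.7·12 = 46.4; r = 46.4 − 46.4 = 0
F=13: ŷ = -10 + 4.7·13 = 51.1; r = 49.5 − 51.1 = -1.6
F=14: ŷ = -10 + 4.7·14 = 55.8; r = 54 − 55.8 = -1.8
F=15: ŷ = -10 + 4.7·15 = 60.5; r = 63.2 − 60.5 = 2.7

0.6, -2, 1.8, 0.3, 0, -1.6, -1.8, 2.7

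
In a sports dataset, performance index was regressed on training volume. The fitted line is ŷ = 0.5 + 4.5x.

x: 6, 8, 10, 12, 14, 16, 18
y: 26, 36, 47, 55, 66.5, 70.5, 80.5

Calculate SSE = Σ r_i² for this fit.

SSE = 19

x=6: ŷ = 0.5 + 4.5·6 = 27.5; r = 26 − 27.5 = -1.5
x=8: ŷ = 0.5 + 4.5·8 = 36.5; r = 36 − 36.5 = -0.5
x=10: ŷ = 0.5 + 4.5·10 = 45.5; r = 47 − 45.5 = 1.5
x=12: ŷ = 0.5 + 4.5·12 = 54.5; r = 55 − 54.5 = 0.5
x=14: ŷ = 0.5 + 4.5·14 = 63.5; r = 66.5 − 63.5 = 3
x=16: ŷ = 0.5 + 4.5·16 = 72.5; r = 70.5 − 72.5 = -2
x=18: ŷ = 0.5 + 4.5·18 = 81.5; r = 80.5 − 81.5 = -1
SSE = 2.25 + 0.25 + 2.25 + 0.25 + 9 + 4 + 1 = 19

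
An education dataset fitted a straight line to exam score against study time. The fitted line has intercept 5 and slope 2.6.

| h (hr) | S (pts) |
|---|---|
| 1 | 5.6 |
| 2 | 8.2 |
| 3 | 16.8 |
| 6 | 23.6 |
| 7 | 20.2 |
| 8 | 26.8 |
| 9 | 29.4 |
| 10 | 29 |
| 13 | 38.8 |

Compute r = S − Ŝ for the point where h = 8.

Ŝ = 5 + 2.6·8 = 25.8
r = 26.8 − 25.8 = 1

r = 1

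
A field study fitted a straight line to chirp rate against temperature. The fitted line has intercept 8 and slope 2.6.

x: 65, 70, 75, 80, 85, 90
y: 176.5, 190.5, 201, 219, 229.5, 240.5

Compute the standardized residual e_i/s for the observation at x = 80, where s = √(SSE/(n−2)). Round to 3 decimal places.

x=65: ŷ = 8 + 2.6·65 = 177; e = 176.5 − 177 = -0.5
x=70: ŷ = 8 + 2.6·70 = 190; e = 190.5 − 190 = 0.5
x=75: ŷ = 8 + 2.6·75 = 203; e = 201 − 203 = -2
x=80: ŷ = 8 + 2.6·80 = 216; e = 219 − 216 = 3
x=85: ŷ = 8 + 2.6·85 = 229; e = 229.5 − 229 = 0.5
x=90: ŷ = 8 + 2.6·90 = 242; e = 240.5 − 242 = -1.5
SSE = 0.25 + 0.25 + 4 + 9 + 0.25 + 2.25 = 16
s = √(16/4) = 2
e/s = 3 / 2 = 1.500

1.500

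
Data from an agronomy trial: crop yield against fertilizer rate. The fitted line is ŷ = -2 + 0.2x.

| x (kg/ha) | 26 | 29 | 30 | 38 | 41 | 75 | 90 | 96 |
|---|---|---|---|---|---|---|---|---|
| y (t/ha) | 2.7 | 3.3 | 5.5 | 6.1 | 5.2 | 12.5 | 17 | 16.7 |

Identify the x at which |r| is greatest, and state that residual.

x=26: ŷ = -2 + 0.2·26 = 3.2; r = 2.7 − 3.2 = -0.5
x=29: ŷ = -2 + 0.2·29 = 3.8; r = 3.3 − 3.8 = -0.5
x=30: ŷ = -2 + 0.2·30 = 4; r = 5.5 − 4 = 1.5
x=38: ŷ = -2 + 0.2·38 = 5.6; r = 6.1 − 5.6 = 0.5
x=41: ŷ = -2 + 0.2·41 = 6.2; r = 5.2 − 6.2 = -1
x=75: ŷ = -2 + 0.2·75 = 13; r = 12.5 − 13 = -0.5
x=90: ŷ = -2 + 0.2·90 = 16; r = 17 − 16 = 1
x=96: ŷ = -2 + 0.2·96 = 17.2; r = 16.7 − 17.2 = -0.5
Largest |r| is 1.5 at x = 30, residual 1.5.

x = 30, r = 1.5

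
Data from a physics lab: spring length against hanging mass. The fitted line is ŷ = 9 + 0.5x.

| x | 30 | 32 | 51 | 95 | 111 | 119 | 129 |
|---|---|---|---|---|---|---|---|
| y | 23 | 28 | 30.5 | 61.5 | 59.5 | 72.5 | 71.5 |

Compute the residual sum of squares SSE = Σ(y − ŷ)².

x=30: ŷ = 9 + 0.5·30 = 24; r = 23 − 24 = -1
x=32: ŷ = 9 + 0.5·32 = 25; r = 28 − 25 = 3
x=51: ŷ = 9 + 0.5·51 = 34.5; r = 30.5 − 34.5 = -4
x=95: ŷ = 9 + 0.5·95 = 56.5; r = 61.5 − 56.5 = 5
x=111: ŷ = 9 + 0.5·111 = 64.5; r = 59.5 − 64.5 = -5
x=119: ŷ = 9 + 0.5·119 = 68.5; r = 72.5 − 68.5 = 4
x=129: ŷ = 9 + 0.5·129 = 73.5; r = 71.5 − 73.5 = -2
SSE = 1 + 9 + 16 + 25 + 25 + 16 + 4 = 96

SSE = 96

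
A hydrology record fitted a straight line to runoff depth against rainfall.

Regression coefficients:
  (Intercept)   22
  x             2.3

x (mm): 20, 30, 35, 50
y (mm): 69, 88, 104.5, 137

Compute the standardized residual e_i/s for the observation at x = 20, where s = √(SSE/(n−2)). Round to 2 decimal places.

0.38

x=20: ŷ = 22 + 2.3·20 = 68; e = 69 − 68 = 1
x=30: ŷ = 22 + 2.3·30 = 91; e = 88 − 91 = -3
x=35: ŷ = 22 + 2.3·35 = 102.5; e = 104.5 − 102.5 = 2
x=50: ŷ = 22 + 2.3·50 = 137; e = 137 − 137 = 0
SSE = 1 + 9 + 4 + 0 = 14
s = √(14/2) = 2.64575
e/s = 1 / 2.64575 = 0.38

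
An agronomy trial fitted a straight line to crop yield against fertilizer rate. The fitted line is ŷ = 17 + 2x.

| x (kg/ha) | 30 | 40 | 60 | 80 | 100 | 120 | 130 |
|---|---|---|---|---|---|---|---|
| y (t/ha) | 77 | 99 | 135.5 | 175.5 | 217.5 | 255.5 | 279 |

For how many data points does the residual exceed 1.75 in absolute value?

2

x=30: ŷ = 17 + 2·30 = 77; e = 77 − 77 = 0
x=40: ŷ = 17 + 2·40 = 97; e = 99 − 97 = 2
x=60: ŷ = 17 + 2·60 = 137; e = 135.5 − 137 = -1.5
x=80: ŷ = 17 + 2·80 = 177; e = 175.5 − 177 = -1.5
x=100: ŷ = 17 + 2·100 = 217; e = 217.5 − 217 = 0.5
x=120: ŷ = 17 + 2·120 = 257; e = 255.5 − 257 = -1.5
x=130: ŷ = 17 + 2·130 = 277; e = 279 − 277 = 2
|e| > 1.75: x=40 (|e|=2), x=130 (|e|=2) → 2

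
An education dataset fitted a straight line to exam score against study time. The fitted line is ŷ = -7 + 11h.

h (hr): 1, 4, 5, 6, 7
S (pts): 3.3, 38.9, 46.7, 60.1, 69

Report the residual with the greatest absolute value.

h=1: ŷ = -7 + 11·1 = 4; e = 3.3 − 4 = -0.7
h=4: ŷ = -7 + 11·4 = 37; e = 38.9 − 37 = 1.9
h=5: ŷ = -7 + 11·5 = 48; e = 46.7 − 48 = -1.3
h=6: ŷ = -7 + 11·6 = 59; e = 60.1 − 59 = 1.1
h=7: ŷ = -7 + 11·7 = 70; e = 69 − 70 = -1
Largest |e| is 1.9 at h = 4, residual 1.9.

e = 1.9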